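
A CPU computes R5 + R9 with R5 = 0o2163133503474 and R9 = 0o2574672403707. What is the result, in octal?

Add column by column in base 8, right to left:
  4+7 = 3 carry 1
  7+0+1 = 0 carry 1
  4+7+1 = 4 carry 1
  3+3+1 = 7
  0+0 = 0
  5+4 = 1 carry 1
  3+2+1 = 6
  3+7 = 2 carry 1
  1+6+1 = 0 carry 1
  3+4+1 = 0 carry 1
  6+7+1 = 6 carry 1
  1+5+1 = 7
  2+2 = 4

0o4760026107403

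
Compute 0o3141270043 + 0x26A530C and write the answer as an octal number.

0o3373741457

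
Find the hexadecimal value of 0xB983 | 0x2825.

0xB9A7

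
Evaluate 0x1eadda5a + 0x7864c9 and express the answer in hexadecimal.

0x1f263f23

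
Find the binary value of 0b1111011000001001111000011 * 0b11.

0b101110001000011101101001001

Multiply each base-2 digit by 3, carrying:
  1×3 = 3 → write 1 carry 1
  1×3+1 = 4 → write 0 carry 2
  0×3+2 = 2 → write 0 carry 1
  0×3+1 = 1 → write 1
  0×3 = 0 → write 0
  0×3 = 0 → write 0
  1×3 = 3 → write 1 carry 1
  1×3+1 = 4 → write 0 carry 2
  1×3+2 = 5 → write 1 carry 2
  1×3+2 = 5 → write 1 carry 2
  0×3+2 = 2 → write 0 carry 1
  0×3+1 = 1 → write 1
  1×3 = 3 → write 1 carry 1
  0×3+1 = 1 → write 1
  0×3 = 0 → write 0
  0×3 = 0 → write 0
  0×3 = 0 → write 0
  0×3 = 0 → write 0
  1×3 = 3 → write 1 carry 1
  1×3+1 = 4 → write 0 carry 2
  0×3+2 = 2 → write 0 carry 1
  1×3+1 = 4 → write 0 carry 2
  1×3+2 = 5 → write 1 carry 2
  1×3+2 = 5 → write 1 carry 2
  1×3+2 = 5 → write 1 carry 2
  remaining carry: 10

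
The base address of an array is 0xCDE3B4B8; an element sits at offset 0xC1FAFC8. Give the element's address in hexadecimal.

0xDA036480

Add column by column in base 16, right to left:
  8+8 = 0 carry 1
  B+C+1 = 8 carry 1
  4+F+1 = 4 carry 1
  B+A+1 = 6 carry 1
  3+F+1 = 3 carry 1
  E+1+1 = 0 carry 1
  D+C+1 = A carry 1
  C+0+1 = D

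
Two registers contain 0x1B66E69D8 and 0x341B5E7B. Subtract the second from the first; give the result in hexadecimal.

0x182530B5D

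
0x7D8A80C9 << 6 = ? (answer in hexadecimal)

0x1F62A03240

6 bits is not a whole number of base-16 digits; in binary: 1111101100010101000000011001001 << 6 = 1111101100010101000000011001001000000.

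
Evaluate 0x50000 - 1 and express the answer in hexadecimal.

The trailing 4 digits are 0, so subtracting 1 borrows through: they become F and the next digit up decrements.

0x4ffff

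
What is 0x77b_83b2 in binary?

Expand each hex digit to 4 bits: 7=0111 7=0111 b=1011 8=1000 3=0011 b=1011 2=0010.

0b111011110111000001110110010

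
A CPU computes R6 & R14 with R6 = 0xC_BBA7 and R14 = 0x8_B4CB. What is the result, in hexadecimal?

AND each hex digit independently (no carries):
  C&8=8, B&B=B, B&4=0, A&C=8, 7&B=3

0x8B083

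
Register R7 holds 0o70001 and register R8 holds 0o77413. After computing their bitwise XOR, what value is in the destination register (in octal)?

XOR each oct digit independently (no carries):
  7^7=0, 0^7=7, 0^4=4, 0^1=1, 1^3=2

0o07412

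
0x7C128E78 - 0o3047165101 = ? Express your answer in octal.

0x7C128E78 = 0o17404507170 in octal.
Subtract column by column in base 8:
  0-1 → 7 (borrow)
  7-0-1 → 6
  1-1 → 0
  7-5 → 2
  0-6 → 2 (borrow)
  5-1-1 → 3
  4-7 → 5 (borrow)
  0-4-1 → 3 (borrow)
  4-0-1 → 3
  7-3 → 4
  1-0 → 1

0o14335322067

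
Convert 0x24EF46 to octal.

0o11167506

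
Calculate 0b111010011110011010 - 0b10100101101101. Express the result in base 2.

Subtract column by column in base 2:
  0-1 → 1 (borrow)
  1-0-1 → 0
  0-1 → 1 (borrow)
  1-1-1 → 1 (borrow)
  1-0-1 → 0
  0-1 → 1 (borrow)
  0-1-1 → 0 (borrow)
  1-0-1 → 0
  1-1 → 0
  1-0 → 1
  1-0 → 1
  0-1 → 1 (borrow)
  0-0-1 → 1 (borrow)
  1-1-1 → 1 (borrow)
  0-0-1 → 1 (borrow)
  1-0-1 → 0
  1-0 → 1
  1-0 → 1

0b110111111000101101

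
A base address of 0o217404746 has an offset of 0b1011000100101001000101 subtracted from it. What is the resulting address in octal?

0b1011000100101001000101 = 0o13045105 in octal.
Subtract column by column in base 8:
  6-5 → 1
  4-0 → 4
  7-1 → 6
  4-5 → 7 (borrow)
  0-4-1 → 3 (borrow)
  4-0-1 → 3
  7-3 → 4
  1-1 → 0
  2-0 → 2

0o204337641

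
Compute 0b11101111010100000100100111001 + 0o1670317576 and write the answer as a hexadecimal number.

0x2ccba8b7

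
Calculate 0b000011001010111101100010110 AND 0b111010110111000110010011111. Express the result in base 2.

0b000010000010000100000010110

AND bit by bit (1 only where both bits are 1):
  000011001010111101100010110
& 111010110111000110010011111
= 000010000010000100000010110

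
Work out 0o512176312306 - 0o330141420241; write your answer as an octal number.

Subtract column by column in base 8:
  6-1 → 5
  0-4 → 4 (borrow)
  3-2-1 → 0
  2-0 → 2
  1-2 → 7 (borrow)
  3-4-1 → 6 (borrow)
  6-1-1 → 4
  7-4 → 3
  1-1 → 0
  2-0 → 2
  1-3 → 6 (borrow)
  5-3-1 → 1

0o162034672045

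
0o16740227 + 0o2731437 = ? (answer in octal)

Add column by column in base 8, right to left:
  7+7 = 6 carry 1
  2+3+1 = 6
  2+4 = 6
  0+1 = 1
  4+3 = 7
  7+7 = 6 carry 1
  6+2+1 = 1 carry 1
  1+0+1 = 2

0o21671666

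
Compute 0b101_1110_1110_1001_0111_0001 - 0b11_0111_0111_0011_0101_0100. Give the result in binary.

Subtract column by column in base 2:
  1-0 → 1
  0-0 → 0
  0-1 → 1 (borrow)
  0-0-1 → 1 (borrow)
  1-1-1 → 1 (borrow)
  1-0-1 → 0
  1-1 → 0
  0-0 → 0
  1-1 → 0
  0-1 → 1 (borrow)
  0-0-1 → 1 (borrow)
  1-0-1 → 0
  0-1 → 1 (borrow)
  1-1-1 → 1 (borrow)
  1-1-1 → 1 (borrow)
  1-0-1 → 0
  0-1 → 1 (borrow)
  1-1-1 → 1 (borrow)
  1-1-1 → 1 (borrow)
  1-0-1 → 0
  1-1 → 0
  0-1 → 1 (borrow)
  1-0-1 → 0

0b1001110111011000011101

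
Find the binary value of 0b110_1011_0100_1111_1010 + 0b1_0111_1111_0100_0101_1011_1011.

Add column by column in base 2, right to left:
  0+1 = 1
  1+1 = 0 carry 1
  0+0+1 = 1
  1+1 = 0 carry 1
  1+1+1 = 1 carry 1
  1+1+1 = 1 carry 1
  1+0+1 = 0 carry 1
  1+1+1 = 1 carry 1
  0+1+1 = 0 carry 1
  0+0+1 = 1
  1+1 = 0 carry 1
  0+0+1 = 1
  1+0 = 1
  1+0 = 1
  0+1 = 1
  1+0 = 1
  0+1 = 1
  1+1 = 0 carry 1
  1+1+1 = 1 carry 1
  0+1+1 = 0 carry 1
  0+1+1 = 0 carry 1
  0+1+1 = 0 carry 1
  0+1+1 = 0 carry 1
  0+0+1 = 1
  0+1 = 1

0b1100001011111101010110101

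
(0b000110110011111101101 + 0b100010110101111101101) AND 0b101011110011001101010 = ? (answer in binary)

Add column by column in base 2, right to left:
  1+1 = 0 carry 1
  0+0+1 = 1
  1+1 = 0 carry 1
  1+1+1 = 1 carry 1
  0+0+1 = 1
  1+1 = 0 carry 1
  1+1+1 = 1 carry 1
  1+1+1 = 1 carry 1
  1+1+1 = 1 carry 1
  1+1+1 = 1 carry 1
  1+0+1 = 0 carry 1
  0+1+1 = 0 carry 1
  0+0+1 = 1
  1+1 = 0 carry 1
  1+1+1 = 1 carry 1
  0+0+1 = 1
  1+1 = 0 carry 1
  1+0+1 = 0 carry 1
  0+0+1 = 1
  0+0 = 0
  0+1 = 1
Sum = 0b101001101001111011010; now AND with 0b101011110011001101010:
  101001101001111011010
& 101011110011001101010
= 101001100001001001010

0b101001100001001001010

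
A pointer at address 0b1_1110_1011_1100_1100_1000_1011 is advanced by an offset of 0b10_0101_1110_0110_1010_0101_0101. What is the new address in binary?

Add column by column in base 2, right to left:
  1+1 = 0 carry 1
  1+0+1 = 0 carry 1
  0+1+1 = 0 carry 1
  1+0+1 = 0 carry 1
  0+1+1 = 0 carry 1
  0+0+1 = 1
  0+1 = 1
  1+0 = 1
  0+0 = 0
  0+1 = 1
  1+0 = 1
  1+1 = 0 carry 1
  0+0+1 = 1
  0+1 = 1
  1+1 = 0 carry 1
  1+0+1 = 0 carry 1
  1+0+1 = 0 carry 1
  1+1+1 = 1 carry 1
  0+1+1 = 0 carry 1
  1+1+1 = 1 carry 1
  0+1+1 = 0 carry 1
  1+0+1 = 0 carry 1
  1+1+1 = 1 carry 1
  1+0+1 = 0 carry 1
  1+0+1 = 0 carry 1
  0+1+1 = 0 carry 1
  final carry 1

0b100010010100011011011100000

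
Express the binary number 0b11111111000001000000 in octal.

0o3770100

Group the bits in threes: 011 111 111 000 001 000 000 → 3770100.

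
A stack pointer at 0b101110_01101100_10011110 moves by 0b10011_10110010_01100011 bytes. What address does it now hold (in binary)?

0b10000100001111100000001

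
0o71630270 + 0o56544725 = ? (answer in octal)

Add column by column in base 8, right to left:
  0+5 = 5
  7+2 = 1 carry 1
  2+7+1 = 2 carry 1
  0+4+1 = 5
  3+4 = 7
  6+5 = 3 carry 1
  1+6+1 = 0 carry 1
  7+5+1 = 5 carry 1
  final carry 1

0o150375215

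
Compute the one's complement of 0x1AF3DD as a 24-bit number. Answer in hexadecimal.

Each hex digit d becomes F−d:
  1→E, A→5, F→0, 3→C, D→2, D→2

0xE50C22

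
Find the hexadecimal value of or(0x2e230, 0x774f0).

OR each hex digit independently (no carries):
  2|7=7, e|7=f, 2|4=6, 3|f=f, 0|0=0

0x7f6f0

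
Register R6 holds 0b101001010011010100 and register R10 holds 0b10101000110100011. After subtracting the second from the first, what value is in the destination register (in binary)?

0b10100001100110001

Subtract column by column in base 2:
  0-1 → 1 (borrow)
  0-1-1 → 0 (borrow)
  1-0-1 → 0
  0-0 → 0
  1-0 → 1
  0-1 → 1 (borrow)
  1-0-1 → 0
  1-1 → 0
  0-1 → 1 (borrow)
  0-0-1 → 1 (borrow)
  1-0-1 → 0
  0-0 → 0
  1-1 → 0
  0-0 → 0
  0-1 → 1 (borrow)
  1-0-1 → 0
  0-1 → 1 (borrow)
  1-0-1 → 0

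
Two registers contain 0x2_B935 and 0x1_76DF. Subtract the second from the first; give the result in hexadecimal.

0x14256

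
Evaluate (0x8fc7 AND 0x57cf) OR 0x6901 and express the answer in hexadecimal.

0x6fc7

0x8fc7 AND 0x57cf = 0x07c7.
Then OR with 0x6901.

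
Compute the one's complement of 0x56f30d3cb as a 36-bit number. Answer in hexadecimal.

Each hex digit d becomes f−d:
  5→a, 6→9, f→0, 3→c, 0→f, d→2, 3→c, c→3, b→4

0xa90cf2c34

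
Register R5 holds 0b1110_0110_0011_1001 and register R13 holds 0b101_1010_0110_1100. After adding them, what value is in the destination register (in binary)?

0b10100000010100101

Add column by column in base 2, right to left:
  1+0 = 1
  0+0 = 0
  0+1 = 1
  1+1 = 0 carry 1
  1+0+1 = 0 carry 1
  1+1+1 = 1 carry 1
  0+1+1 = 0 carry 1
  0+0+1 = 1
  0+0 = 0
  1+1 = 0 carry 1
  1+0+1 = 0 carry 1
  0+1+1 = 0 carry 1
  0+1+1 = 0 carry 1
  1+0+1 = 0 carry 1
  1+1+1 = 1 carry 1
  1+0+1 = 0 carry 1
  final carry 1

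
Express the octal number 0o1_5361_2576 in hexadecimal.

0x1AF157E

Each octal digit is 3 bits: 1=001 5=101 3=011 6=110 1=001 2=010 5=101 7=111 6=110.
Group the bits into nibbles: 0001 1010 1111 0001 0101 0111 1110 → 1AF157E.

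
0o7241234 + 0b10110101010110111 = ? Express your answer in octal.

0o7526523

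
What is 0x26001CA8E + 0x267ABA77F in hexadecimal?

Add column by column in base 16, right to left:
  E+F = D carry 1
  8+7+1 = 0 carry 1
  A+7+1 = 2 carry 1
  C+A+1 = 7 carry 1
  1+B+1 = D
  0+A = A
  0+7 = 7
  6+6 = C
  2+2 = 4

0x4C7AD720D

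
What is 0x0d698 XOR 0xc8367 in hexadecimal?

0xc55ff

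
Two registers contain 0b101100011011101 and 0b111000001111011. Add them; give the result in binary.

Add column by column in base 2, right to left:
  1+1 = 0 carry 1
  0+1+1 = 0 carry 1
  1+0+1 = 0 carry 1
  1+1+1 = 1 carry 1
  1+1+1 = 1 carry 1
  0+1+1 = 0 carry 1
  1+1+1 = 1 carry 1
  1+0+1 = 0 carry 1
  0+0+1 = 1
  0+0 = 0
  0+0 = 0
  1+0 = 1
  1+1 = 0 carry 1
  0+1+1 = 0 carry 1
  1+1+1 = 1 carry 1
  final carry 1

0b1100100101011000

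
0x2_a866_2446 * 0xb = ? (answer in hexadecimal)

0x1d3c638f02

Multiply each base-16 digit by 11, carrying:
  6×11 = 66 → write 2 carry 4
  4×11+4 = 48 → write 0 carry 3
  4×11+3 = 47 → write f carry 2
  2×11+2 = 24 → write 8 carry 1
  6×11+1 = 67 → write 3 carry 4
  6×11+4 = 70 → write 6 carry 4
  8×11+4 = 92 → write c carry 5
  a×11+5 = 115 → write 3 carry 7
  2×11+7 = 29 → write d carry 1
  remaining carry: 1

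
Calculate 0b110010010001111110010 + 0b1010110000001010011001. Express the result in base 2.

0b10001000010011010001011

Add column by column in base 2, right to left:
  0+1 = 1
  1+0 = 1
  0+0 = 0
  0+1 = 1
  1+1 = 0 carry 1
  1+0+1 = 0 carry 1
  1+0+1 = 0 carry 1
  1+1+1 = 1 carry 1
  1+0+1 = 0 carry 1
  1+1+1 = 1 carry 1
  0+0+1 = 1
  0+0 = 0
  0+0 = 0
  1+0 = 1
  0+0 = 0
  0+0 = 0
  1+1 = 0 carry 1
  0+1+1 = 0 carry 1
  0+0+1 = 1
  1+1 = 0 carry 1
  1+0+1 = 0 carry 1
  0+1+1 = 0 carry 1
  final carry 1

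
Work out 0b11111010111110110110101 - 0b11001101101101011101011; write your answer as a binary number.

Subtract column by column in base 2:
  1-1 → 0
  0-1 → 1 (borrow)
  1-0-1 → 0
  0-1 → 1 (borrow)
  1-0-1 → 0
  1-1 → 0
  0-1 → 1 (borrow)
  1-1-1 → 1 (borrow)
  1-0-1 → 0
  0-1 → 1 (borrow)
  1-0-1 → 0
  1-1 → 0
  1-1 → 0
  1-0 → 1
  1-1 → 0
  0-1 → 1 (borrow)
  1-0-1 → 0
  0-1 → 1 (borrow)
  1-1-1 → 1 (borrow)
  1-0-1 → 0
  1-0 → 1
  1-1 → 0
  1-1 → 0

0b101101010001011001010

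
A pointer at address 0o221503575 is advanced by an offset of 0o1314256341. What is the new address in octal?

Add column by column in base 8, right to left:
  5+1 = 6
  7+4 = 3 carry 1
  5+3+1 = 1 carry 1
  3+6+1 = 2 carry 1
  0+5+1 = 6
  5+2 = 7
  1+4 = 5
  2+1 = 3
  2+3 = 5
  0+1 = 1

0o1535762136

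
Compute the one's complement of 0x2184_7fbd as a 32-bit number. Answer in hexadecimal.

Each hex digit d becomes f−d:
  2→d, 1→e, 8→7, 4→b, 7→8, f→0, b→4, d→2

0xde7b8042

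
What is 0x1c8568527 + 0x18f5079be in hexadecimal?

0x357a6fee5

Add column by column in base 16, right to left:
  7+e = 5 carry 1
  2+b+1 = e
  5+9 = e
  8+7 = f
  6+0 = 6
  5+5 = a
  8+f = 7 carry 1
  c+8+1 = 5 carry 1
  1+1+1 = 3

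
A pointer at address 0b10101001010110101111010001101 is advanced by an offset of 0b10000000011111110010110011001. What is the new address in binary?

Add column by column in base 2, right to left:
  1+1 = 0 carry 1
  0+0+1 = 1
  1+0 = 1
  1+1 = 0 carry 1
  0+1+1 = 0 carry 1
  0+0+1 = 1
  0+0 = 0
  1+1 = 0 carry 1
  0+1+1 = 0 carry 1
  1+0+1 = 0 carry 1
  1+1+1 = 1 carry 1
  1+0+1 = 0 carry 1
  1+0+1 = 0 carry 1
  0+1+1 = 0 carry 1
  1+1+1 = 1 carry 1
  0+1+1 = 0 carry 1
  1+1+1 = 1 carry 1
  1+1+1 = 1 carry 1
  0+1+1 = 0 carry 1
  1+1+1 = 1 carry 1
  0+0+1 = 1
  1+0 = 1
  0+0 = 0
  0+0 = 0
  1+0 = 1
  0+0 = 0
  1+0 = 1
  0+0 = 0
  1+1 = 0 carry 1
  final carry 1

0b100101001110110100010000100110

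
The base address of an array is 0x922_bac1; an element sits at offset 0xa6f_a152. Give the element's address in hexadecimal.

Add column by column in base 16, right to left:
  1+2 = 3
  c+5 = 1 carry 1
  a+1+1 = c
  b+a = 5 carry 1
  2+f+1 = 2 carry 1
  2+6+1 = 9
  9+a = 3 carry 1
  final carry 1

0x13925c13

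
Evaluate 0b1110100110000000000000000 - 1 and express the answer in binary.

0b1110100101111111111111111

The trailing 16 digits are 0, so subtracting 1 borrows through: they become 1 and the next digit up decrements.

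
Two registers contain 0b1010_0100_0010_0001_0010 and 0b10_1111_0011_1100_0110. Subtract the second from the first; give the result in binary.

0b1110100111001001100

Subtract column by column in base 2:
  0-0 → 0
  1-1 → 0
  0-1 → 1 (borrow)
  0-0-1 → 1 (borrow)
  1-0-1 → 0
  0-0 → 0
  0-1 → 1 (borrow)
  0-1-1 → 0 (borrow)
  0-1-1 → 0 (borrow)
  1-1-1 → 1 (borrow)
  0-0-1 → 1 (borrow)
  0-0-1 → 1 (borrow)
  0-1-1 → 0 (borrow)
  0-1-1 → 0 (borrow)
  1-1-1 → 1 (borrow)
  0-1-1 → 0 (borrow)
  0-0-1 → 1 (borrow)
  1-1-1 → 1 (borrow)
  0-0-1 → 1 (borrow)
  1-0-1 → 0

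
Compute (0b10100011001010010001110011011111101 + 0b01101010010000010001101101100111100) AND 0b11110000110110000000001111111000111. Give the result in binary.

Add column by column in base 2, right to left:
  1+0 = 1
  0+0 = 0
  1+1 = 0 carry 1
  1+1+1 = 1 carry 1
  1+1+1 = 1 carry 1
  1+1+1 = 1 carry 1
  1+0+1 = 0 carry 1
  1+0+1 = 0 carry 1
  0+1+1 = 0 carry 1
  1+1+1 = 1 carry 1
  1+0+1 = 0 carry 1
  0+1+1 = 0 carry 1
  0+1+1 = 0 carry 1
  1+0+1 = 0 carry 1
  1+1+1 = 1 carry 1
  1+1+1 = 1 carry 1
  0+0+1 = 1
  0+0 = 0
  0+0 = 0
  1+1 = 0 carry 1
  0+0+1 = 1
  0+0 = 0
  1+0 = 1
  0+0 = 0
  1+0 = 1
  0+1 = 1
  0+0 = 0
  1+0 = 1
  1+1 = 0 carry 1
  0+0+1 = 1
  0+1 = 1
  0+0 = 0
  1+1 = 0 carry 1
  0+1+1 = 0 carry 1
  1+0+1 = 0 carry 1
  final carry 1
Sum = 0b100001101011010100011100001000111001; now AND with 0b11110000110110000000001111111000111:
  100001101011010100011100001000111001
& 011110000110110000000001111111000111
= 000000000010010000000000001000000001

0b10010000000000001000000001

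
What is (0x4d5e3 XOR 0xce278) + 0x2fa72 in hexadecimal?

0xb320d

First 0x4d5e3 XOR 0xce278 = 0x8379b.
Add column by column in base 16, right to left:
  b+2 = d
  9+7 = 0 carry 1
  7+a+1 = 2 carry 1
  3+f+1 = 3 carry 1
  8+2+1 = b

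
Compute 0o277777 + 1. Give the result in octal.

The trailing 5 digits are 7 (max in base 8), so adding 1 cascades: they roll to 0 and the next digit up increments.

0o300000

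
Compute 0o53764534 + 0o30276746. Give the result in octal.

0o104263502

Add column by column in base 8, right to left:
  4+6 = 2 carry 1
  3+4+1 = 0 carry 1
  5+7+1 = 5 carry 1
  4+6+1 = 3 carry 1
  6+7+1 = 6 carry 1
  7+2+1 = 2 carry 1
  3+0+1 = 4
  5+3 = 0 carry 1
  final carry 1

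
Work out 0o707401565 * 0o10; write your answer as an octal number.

0o7074015650

Multiply each base-8 digit by 8, carrying:
  5×8 = 40 → write 0 carry 5
  6×8+5 = 53 → write 5 carry 6
  5×8+6 = 46 → write 6 carry 5
  1×8+5 = 13 → write 5 carry 1
  0×8+1 = 1 → write 1
  4×8 = 32 → write 0 carry 4
  7×8+4 = 60 → write 4 carry 7
  0×8+7 = 7 → write 7
  7×8 = 56 → write 0 carry 7
  remaining carry: 7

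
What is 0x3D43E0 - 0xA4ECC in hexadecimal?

0x32F514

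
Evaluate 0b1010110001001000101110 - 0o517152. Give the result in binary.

0b1010000111001111000100

0o517152 = 0b101001111001101010 in binary.
Subtract column by column in base 2:
  0-0 → 0
  1-1 → 0
  1-0 → 1
  1-1 → 0
  0-0 → 0
  1-1 → 0
  0-1 → 1 (borrow)
  0-0-1 → 1 (borrow)
  0-0-1 → 1 (borrow)
  1-1-1 → 1 (borrow)
  0-1-1 → 0 (borrow)
  0-1-1 → 0 (borrow)
  1-1-1 → 1 (borrow)
  0-0-1 → 1 (borrow)
  0-0-1 → 1 (borrow)
  0-1-1 → 0 (borrow)
  1-0-1 → 0
  1-1 → 0
  0-0 → 0
  1-0 → 1
  0-0 → 0
  1-0 → 1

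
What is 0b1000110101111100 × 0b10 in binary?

Multiply each base-2 digit by 2, carrying:
  0×2 = 0 → write 0
  0×2 = 0 → write 0
  1×2 = 2 → write 0 carry 1
  1×2+1 = 3 → write 1 carry 1
  1×2+1 = 3 → write 1 carry 1
  1×2+1 = 3 → write 1 carry 1
  1×2+1 = 3 → write 1 carry 1
  0×2+1 = 1 → write 1
  1×2 = 2 → write 0 carry 1
  0×2+1 = 1 → write 1
  1×2 = 2 → write 0 carry 1
  1×2+1 = 3 → write 1 carry 1
  0×2+1 = 1 → write 1
  0×2 = 0 → write 0
  0×2 = 0 → write 0
  1×2 = 2 → write 0 carry 1
  remaining carry: 1

0b10001101011111000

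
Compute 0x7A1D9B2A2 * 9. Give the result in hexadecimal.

0x44B0A747B2

Multiply each base-16 digit by 9, carrying:
  2×9 = 18 → write 2 carry 1
  A×9+1 = 91 → write B carry 5
  2×9+5 = 23 → write 7 carry 1
  B×9+1 = 100 → write 4 carry 6
  9×9+6 = 87 → write 7 carry 5
  D×9+5 = 122 → write A carry 7
  1×9+7 = 16 → write 0 carry 1
  A×9+1 = 91 → write B carry 5
  7×9+5 = 68 → write 4 carry 4
  remaining carry: 4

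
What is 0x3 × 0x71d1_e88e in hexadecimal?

Multiply each base-16 digit by 3, carrying:
  e×3 = 42 → write a carry 2
  8×3+2 = 26 → write a carry 1
  8×3+1 = 25 → write 9 carry 1
  e×3+1 = 43 → write b carry 2
  1×3+2 = 5 → write 5
  d×3 = 39 → write 7 carry 2
  1×3+2 = 5 → write 5
  7×3 = 21 → write 5 carry 1
  remaining carry: 1

0x15575b9aa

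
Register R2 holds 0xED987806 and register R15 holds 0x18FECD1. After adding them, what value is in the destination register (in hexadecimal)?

Add column by column in base 16, right to left:
  6+1 = 7
  0+D = D
  8+C = 4 carry 1
  7+E+1 = 6 carry 1
  8+F+1 = 8 carry 1
  9+8+1 = 2 carry 1
  D+1+1 = F
  E+0 = E

0xEF2864D7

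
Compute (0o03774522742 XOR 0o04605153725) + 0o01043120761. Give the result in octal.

0o10234612050

First 0o03774522742 XOR 0o04605153725 = 0o07171471067.
Add column by column in base 8, right to left:
  7+1 = 0 carry 1
  6+6+1 = 5 carry 1
  0+7+1 = 0 carry 1
  1+0+1 = 2
  7+2 = 1 carry 1
  4+1+1 = 6
  1+3 = 4
  7+4 = 3 carry 1
  1+0+1 = 2
  7+1 = 0 carry 1
  final carry 1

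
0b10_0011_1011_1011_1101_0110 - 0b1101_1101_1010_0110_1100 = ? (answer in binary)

Subtract column by column in base 2:
  0-0 → 0
  1-0 → 1
  1-1 → 0
  0-1 → 1 (borrow)
  1-0-1 → 0
  0-1 → 1 (borrow)
  1-1-1 → 1 (borrow)
  1-0-1 → 0
  1-0 → 1
  1-1 → 0
  0-0 → 0
  1-1 → 0
  1-1 → 0
  1-0 → 1
  0-1 → 1 (borrow)
  1-1-1 → 1 (borrow)
  1-1-1 → 1 (borrow)
  1-0-1 → 0
  0-1 → 1 (borrow)
  0-1-1 → 0 (borrow)
  0-0-1 → 1 (borrow)
  1-0-1 → 0

0b101011110000101101010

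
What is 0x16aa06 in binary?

Expand each hex digit to 4 bits: 1=0001 6=0110 a=1010 a=1010 0=0000 6=0110.

0b101101010101000000110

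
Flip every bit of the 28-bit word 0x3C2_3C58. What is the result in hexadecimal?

Each hex digit d becomes F−d:
  3→C, C→3, 2→D, 3→C, C→3, 5→A, 8→7

0xC3DC3A7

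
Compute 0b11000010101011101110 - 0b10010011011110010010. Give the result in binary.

0b101111001101011100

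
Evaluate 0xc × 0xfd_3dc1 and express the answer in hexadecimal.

Multiply each base-16 digit by 12, carrying:
  1×12 = 12 → write c
  c×12 = 144 → write 0 carry 9
  d×12+9 = 165 → write 5 carry 10
  3×12+10 = 46 → write e carry 2
  d×12+2 = 158 → write e carry 9
  f×12+9 = 189 → write d carry 11
  remaining carry: b

0xbdee50c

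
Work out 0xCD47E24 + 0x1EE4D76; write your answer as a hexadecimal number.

Add column by column in base 16, right to left:
  4+6 = A
  2+7 = 9
  E+D = B carry 1
  7+4+1 = C
  4+E = 2 carry 1
  D+E+1 = C carry 1
  C+1+1 = E

0xEC2CB9A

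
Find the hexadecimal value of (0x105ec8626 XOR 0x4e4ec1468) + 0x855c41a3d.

0xe36c4ac8b

First 0x105ec8626 XOR 0x4e4ec1468 = 0x5e100924e.
Add column by column in base 16, right to left:
  e+d = b carry 1
  4+3+1 = 8
  2+a = c
  9+1 = a
  0+4 = 4
  0+c = c
  1+5 = 6
  e+5 = 3 carry 1
  5+8+1 = e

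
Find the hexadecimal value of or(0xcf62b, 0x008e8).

OR each hex digit independently (no carries):
  c|0=c, f|0=f, 6|8=e, 2|e=e, b|8=b

0xcfeeb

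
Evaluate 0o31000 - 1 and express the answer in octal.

0o30777

The trailing 3 digits are 0, so subtracting 1 borrows through: they become 7 and the next digit up decrements.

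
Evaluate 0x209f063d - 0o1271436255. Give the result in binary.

0x209f063d = 0b100000100111110000011000111101 in binary.
0o1271436255 = 0b1010111001100011110010101101 in binary.
Subtract column by column in base 2:
  1-1 → 0
  0-0 → 0
  1-1 → 0
  1-1 → 0
  1-0 → 1
  1-1 → 0
  0-0 → 0
  0-1 → 1 (borrow)
  0-0-1 → 1 (borrow)
  1-0-1 → 0
  1-1 → 0
  0-1 → 1 (borrow)
  0-1-1 → 0 (borrow)
  0-1-1 → 0 (borrow)
  0-0-1 → 1 (borrow)
  0-0-1 → 1 (borrow)
  1-0-1 → 0
  1-1 → 0
  1-1 → 0
  1-0 → 1
  1-0 → 1
  0-1 → 1 (borrow)
  0-1-1 → 0 (borrow)
  1-1-1 → 1 (borrow)
  0-0-1 → 1 (borrow)
  0-1-1 → 0 (borrow)
  0-0-1 → 1 (borrow)
  0-1-1 → 0 (borrow)
  0-0-1 → 1 (borrow)
  1-0-1 → 0

0b10101101110001100100110010000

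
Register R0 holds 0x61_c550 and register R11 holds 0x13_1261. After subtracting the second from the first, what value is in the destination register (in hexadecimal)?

0x4eb2ef

Subtract column by column in base 16:
  0-1 → f (borrow)
  5-6-1 → e (borrow)
  5-2-1 → 2
  c-1 → b
  1-3 → e (borrow)
  6-1-1 → 4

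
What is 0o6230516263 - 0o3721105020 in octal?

0o2307411243

Subtract column by column in base 8:
  3-0 → 3
  6-2 → 4
  2-0 → 2
  6-5 → 1
  1-0 → 1
  5-1 → 4
  0-1 → 7 (borrow)
  3-2-1 → 0
  2-7 → 3 (borrow)
  6-3-1 → 2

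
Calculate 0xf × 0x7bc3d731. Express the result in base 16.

0x740799bdf

Multiply each base-16 digit by 15, carrying:
  1×15 = 15 → write f
  3×15 = 45 → write d carry 2
  7×15+2 = 107 → write b carry 6
  d×15+6 = 201 → write 9 carry 12
  3×15+12 = 57 → write 9 carry 3
  c×15+3 = 183 → write 7 carry 11
  b×15+11 = 176 → write 0 carry 11
  7×15+11 = 116 → write 4 carry 7
  remaining carry: 7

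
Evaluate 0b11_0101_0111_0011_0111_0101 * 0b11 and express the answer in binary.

Multiply each base-2 digit by 3, carrying:
  1×3 = 3 → write 1 carry 1
  0×3+1 = 1 → write 1
  1×3 = 3 → write 1 carry 1
  0×3+1 = 1 → write 1
  1×3 = 3 → write 1 carry 1
  1×3+1 = 4 → write 0 carry 2
  1×3+2 = 5 → write 1 carry 2
  0×3+2 = 2 → write 0 carry 1
  1×3+1 = 4 → write 0 carry 2
  1×3+2 = 5 → write 1 carry 2
  0×3+2 = 2 → write 0 carry 1
  0×3+1 = 1 → write 1
  1×3 = 3 → write 1 carry 1
  1×3+1 = 4 → write 0 carry 2
  1×3+2 = 5 → write 1 carry 2
  0×3+2 = 2 → write 0 carry 1
  1×3+1 = 4 → write 0 carry 2
  0×3+2 = 2 → write 0 carry 1
  1×3+1 = 4 → write 0 carry 2
  0×3+2 = 2 → write 0 carry 1
  1×3+1 = 4 → write 0 carry 2
  1×3+2 = 5 → write 1 carry 2
  remaining carry: 10

0b101000000101101001011111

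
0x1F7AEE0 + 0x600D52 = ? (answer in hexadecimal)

Add column by column in base 16, right to left:
  0+2 = 2
  E+5 = 3 carry 1
  E+D+1 = C carry 1
  A+0+1 = B
  7+0 = 7
  F+6 = 5 carry 1
  1+0+1 = 2

0x257BC32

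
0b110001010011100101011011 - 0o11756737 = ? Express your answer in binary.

0o11756737 = 0b1001111101110111011111 in binary.
Subtract column by column in base 2:
  1-1 → 0
  1-1 → 0
  0-1 → 1 (borrow)
  1-1-1 → 1 (borrow)
  1-1-1 → 1 (borrow)
  0-0-1 → 1 (borrow)
  1-1-1 → 1 (borrow)
  0-1-1 → 0 (borrow)
  1-1-1 → 1 (borrow)
  0-0-1 → 1 (borrow)
  0-1-1 → 0 (borrow)
  1-1-1 → 1 (borrow)
  1-1-1 → 1 (borrow)
  1-0-1 → 0
  0-1 → 1 (borrow)
  0-1-1 → 0 (borrow)
  1-1-1 → 1 (borrow)
  0-1-1 → 0 (borrow)
  1-1-1 → 1 (borrow)
  0-0-1 → 1 (borrow)
  0-0-1 → 1 (borrow)
  0-1-1 → 0 (borrow)
  1-0-1 → 0
  1-0 → 1

0b100111010101101101111100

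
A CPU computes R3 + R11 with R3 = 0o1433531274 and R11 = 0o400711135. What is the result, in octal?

0o2034442431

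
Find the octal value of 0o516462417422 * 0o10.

Multiply each base-8 digit by 8, carrying:
  2×8 = 16 → write 0 carry 2
  2×8+2 = 18 → write 2 carry 2
  4×8+2 = 34 → write 2 carry 4
  7×8+4 = 60 → write 4 carry 7
  1×8+7 = 15 → write 7 carry 1
  4×8+1 = 33 → write 1 carry 4
  2×8+4 = 20 → write 4 carry 2
  6×8+2 = 50 → write 2 carry 6
  4×8+6 = 38 → write 6 carry 4
  6×8+4 = 52 → write 4 carry 6
  1×8+6 = 14 → write 6 carry 1
  5×8+1 = 41 → write 1 carry 5
  remaining carry: 5

0o5164624174220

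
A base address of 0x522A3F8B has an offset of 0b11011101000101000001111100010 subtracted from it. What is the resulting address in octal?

0x522A3F8B = 0o12212437613 in octal.
0b11011101000101000001111100010 = 0o3350501742 in octal.
Subtract column by column in base 8:
  3-2 → 1
  1-4 → 5 (borrow)
  6-7-1 → 6 (borrow)
  7-1-1 → 5
  3-0 → 3
  4-5 → 7 (borrow)
  2-0-1 → 1
  1-5 → 4 (borrow)
  2-3-1 → 6 (borrow)
  2-3-1 → 6 (borrow)
  1-0-1 → 0

0o6641735651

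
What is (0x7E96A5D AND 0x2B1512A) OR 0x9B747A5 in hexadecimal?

0x7E96A5D AND 0x2B1512A = 0x2A14008.
Then OR with 0x9B747A5.

0xBB747AD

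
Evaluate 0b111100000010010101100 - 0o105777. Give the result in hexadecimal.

0x1D78AD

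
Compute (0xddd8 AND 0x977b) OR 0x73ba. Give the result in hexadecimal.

0xf7fa

0xddd8 AND 0x977b = 0x9558.
Then OR with 0x73ba.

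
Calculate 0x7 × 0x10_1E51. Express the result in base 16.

0x70D437

Multiply each base-16 digit by 7, carrying:
  1×7 = 7 → write 7
  5×7 = 35 → write 3 carry 2
  E×7+2 = 100 → write 4 carry 6
  1×7+6 = 13 → write D
  0×7 = 0 → write 0
  1×7 = 7 → write 7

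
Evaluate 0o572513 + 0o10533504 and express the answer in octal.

0o11326217

Add column by column in base 8, right to left:
  3+4 = 7
  1+0 = 1
  5+5 = 2 carry 1
  2+3+1 = 6
  7+3 = 2 carry 1
  5+5+1 = 3 carry 1
  0+0+1 = 1
  0+1 = 1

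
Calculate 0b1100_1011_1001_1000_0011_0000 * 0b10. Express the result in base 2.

0b1100101110011000001100000

Multiply each base-2 digit by 2, carrying:
  0×2 = 0 → write 0
  0×2 = 0 → write 0
  0×2 = 0 → write 0
  0×2 = 0 → write 0
  1×2 = 2 → write 0 carry 1
  1×2+1 = 3 → write 1 carry 1
  0×2+1 = 1 → write 1
  0×2 = 0 → write 0
  0×2 = 0 → write 0
  0×2 = 0 → write 0
  0×2 = 0 → write 0
  1×2 = 2 → write 0 carry 1
  1×2+1 = 3 → write 1 carry 1
  0×2+1 = 1 → write 1
  0×2 = 0 → write 0
  1×2 = 2 → write 0 carry 1
  1×2+1 = 3 → write 1 carry 1
  1×2+1 = 3 → write 1 carry 1
  0×2+1 = 1 → write 1
  1×2 = 2 → write 0 carry 1
  0×2+1 = 1 → write 1
  0×2 = 0 → write 0
  1×2 = 2 → write 0 carry 1
  1×2+1 = 3 → write 1 carry 1
  remaining carry: 1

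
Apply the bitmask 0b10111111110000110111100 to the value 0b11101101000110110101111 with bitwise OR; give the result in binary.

OR bit by bit (1 where either bit is 1):
  11101101000110110101111
| 10111111110000110111100
= 11111111110110110111111

0b11111111110110110111111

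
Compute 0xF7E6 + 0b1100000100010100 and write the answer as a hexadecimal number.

0x1B8FA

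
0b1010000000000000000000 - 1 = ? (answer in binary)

0b1001111111111111111111

The trailing 19 digits are 0, so subtracting 1 borrows through: they become 1 and the next digit up decrements.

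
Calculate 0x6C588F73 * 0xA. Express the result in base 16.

0x43B759A7E

Multiply each base-16 digit by 10, carrying:
  3×10 = 30 → write E carry 1
  7×10+1 = 71 → write 7 carry 4
  F×10+4 = 154 → write A carry 9
  8×10+9 = 89 → write 9 carry 5
  8×10+5 = 85 → write 5 carry 5
  5×10+5 = 55 → write 7 carry 3
  C×10+3 = 123 → write B carry 7
  6×10+7 = 67 → write 3 carry 4
  remaining carry: 4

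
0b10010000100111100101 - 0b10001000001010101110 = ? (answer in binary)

0b1000011100110111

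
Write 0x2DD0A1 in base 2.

0b1011011101000010100001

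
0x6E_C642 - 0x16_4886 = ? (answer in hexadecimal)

0x587DBC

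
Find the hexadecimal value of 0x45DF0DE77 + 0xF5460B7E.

Add column by column in base 16, right to left:
  7+E = 5 carry 1
  7+7+1 = F
  E+B = 9 carry 1
  D+0+1 = E
  0+6 = 6
  F+4 = 3 carry 1
  D+5+1 = 3 carry 1
  5+F+1 = 5 carry 1
  4+0+1 = 5

0x55336E9F5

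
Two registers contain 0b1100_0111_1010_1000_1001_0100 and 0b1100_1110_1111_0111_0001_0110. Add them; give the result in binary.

0b1100101101001111110101010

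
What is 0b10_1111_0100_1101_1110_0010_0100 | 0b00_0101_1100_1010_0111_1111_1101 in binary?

0b10111111001111111111111101

OR bit by bit (1 where either bit is 1):
  10111101001101111000100100
| 00010111001010011111111101
= 10111111001111111111111101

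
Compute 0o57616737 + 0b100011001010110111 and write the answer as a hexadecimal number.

0o57616737 = 0xBF1DDF in hexadecimal.
0b100011001010110111 = 0x232B7 in hexadecimal.
Add column by column in base 16, right to left:
  F+7 = 6 carry 1
  D+B+1 = 9 carry 1
  D+2+1 = 0 carry 1
  1+3+1 = 5
  F+2 = 1 carry 1
  B+0+1 = C

0xC15096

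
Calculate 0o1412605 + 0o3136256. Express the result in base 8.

0o4551063

Add column by column in base 8, right to left:
  5+6 = 3 carry 1
  0+5+1 = 6
  6+2 = 0 carry 1
  2+6+1 = 1 carry 1
  1+3+1 = 5
  4+1 = 5
  1+3 = 4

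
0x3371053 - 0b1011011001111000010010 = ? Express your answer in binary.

0x3371053 = 0b11001101110001000001010011 in binary.
Subtract column by column in base 2:
  1-0 → 1
  1-1 → 0
  0-0 → 0
  0-0 → 0
  1-1 → 0
  0-0 → 0
  1-0 → 1
  0-0 → 0
  0-0 → 0
  0-1 → 1 (borrow)
  0-1-1 → 0 (borrow)
  0-1-1 → 0 (borrow)
  1-1-1 → 1 (borrow)
  0-0-1 → 1 (borrow)
  0-0-1 → 1 (borrow)
  0-1-1 → 0 (borrow)
  1-1-1 → 1 (borrow)
  1-0-1 → 0
  1-1 → 0
  0-1 → 1 (borrow)
  1-0-1 → 0
  1-1 → 0
  0-0 → 0
  0-0 → 0
  1-0 → 1
  1-0 → 1

0b11000010010111001001000001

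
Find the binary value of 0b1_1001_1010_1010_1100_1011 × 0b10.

0b1100110101010110010110

Multiply each base-2 digit by 2, carrying:
  1×2 = 2 → write 0 carry 1
  1×2+1 = 3 → write 1 carry 1
  0×2+1 = 1 → write 1
  1×2 = 2 → write 0 carry 1
  0×2+1 = 1 → write 1
  0×2 = 0 → write 0
  1×2 = 2 → write 0 carry 1
  1×2+1 = 3 → write 1 carry 1
  0×2+1 = 1 → write 1
  1×2 = 2 → write 0 carry 1
  0×2+1 = 1 → write 1
  1×2 = 2 → write 0 carry 1
  0×2+1 = 1 → write 1
  1×2 = 2 → write 0 carry 1
  0×2+1 = 1 → write 1
  1×2 = 2 → write 0 carry 1
  1×2+1 = 3 → write 1 carry 1
  0×2+1 = 1 → write 1
  0×2 = 0 → write 0
  1×2 = 2 → write 0 carry 1
  1×2+1 = 3 → write 1 carry 1
  remaining carry: 1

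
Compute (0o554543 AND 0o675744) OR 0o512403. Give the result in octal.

0o556543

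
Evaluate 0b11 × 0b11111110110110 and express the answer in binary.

0b1011111100100010

Multiply each base-2 digit by 3, carrying:
  0×3 = 0 → write 0
  1×3 = 3 → write 1 carry 1
  1×3+1 = 4 → write 0 carry 2
  0×3+2 = 2 → write 0 carry 1
  1×3+1 = 4 → write 0 carry 2
  1×3+2 = 5 → write 1 carry 2
  0×3+2 = 2 → write 0 carry 1
  1×3+1 = 4 → write 0 carry 2
  1×3+2 = 5 → write 1 carry 2
  1×3+2 = 5 → write 1 carry 2
  1×3+2 = 5 → write 1 carry 2
  1×3+2 = 5 → write 1 carry 2
  1×3+2 = 5 → write 1 carry 2
  1×3+2 = 5 → write 1 carry 2
  remaining carry: 10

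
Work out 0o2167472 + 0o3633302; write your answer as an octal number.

0o6022774

Add column by column in base 8, right to left:
  2+2 = 4
  7+0 = 7
  4+3 = 7
  7+3 = 2 carry 1
  6+3+1 = 2 carry 1
  1+6+1 = 0 carry 1
  2+3+1 = 6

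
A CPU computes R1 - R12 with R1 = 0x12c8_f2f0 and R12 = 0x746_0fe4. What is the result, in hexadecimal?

0xb82e30c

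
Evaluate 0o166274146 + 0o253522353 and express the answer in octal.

Add column by column in base 8, right to left:
  6+3 = 1 carry 1
  4+5+1 = 2 carry 1
  1+3+1 = 5
  4+2 = 6
  7+2 = 1 carry 1
  2+5+1 = 0 carry 1
  6+3+1 = 2 carry 1
  6+5+1 = 4 carry 1
  1+2+1 = 4

0o442016521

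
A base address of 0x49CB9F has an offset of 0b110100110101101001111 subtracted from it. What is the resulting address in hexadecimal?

0x2F6050

0b110100110101101001111 = 0x1A6B4F in hexadecimal.
Subtract column by column in base 16:
  F-F → 0
  9-4 → 5
  B-B → 0
  C-6 → 6
  9-A → F (borrow)
  4-1-1 → 2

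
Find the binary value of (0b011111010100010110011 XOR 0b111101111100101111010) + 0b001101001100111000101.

0b101111110101110001110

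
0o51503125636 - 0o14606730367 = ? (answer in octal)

0o34674175247

Subtract column by column in base 8:
  6-7 → 7 (borrow)
  3-6-1 → 4 (borrow)
  6-3-1 → 2
  5-0 → 5
  2-3 → 7 (borrow)
  1-7-1 → 1 (borrow)
  3-6-1 → 4 (borrow)
  0-0-1 → 7 (borrow)
  5-6-1 → 6 (borrow)
  1-4-1 → 4 (borrow)
  5-1-1 → 3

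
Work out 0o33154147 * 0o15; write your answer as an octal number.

Multiply each base-8 digit by 13, carrying:
  7×13 = 91 → write 3 carry 11
  4×13+11 = 63 → write 7 carry 7
  1×13+7 = 20 → write 4 carry 2
  4×13+2 = 54 → write 6 carry 6
  5×13+6 = 71 → write 7 carry 8
  1×13+8 = 21 → write 5 carry 2
  3×13+2 = 41 → write 1 carry 5
  3×13+5 = 44 → write 4 carry 5
  remaining carry: 5

0o541576473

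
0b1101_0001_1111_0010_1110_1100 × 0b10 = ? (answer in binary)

0b1101000111110010111011000

Multiply each base-2 digit by 2, carrying:
  0×2 = 0 → write 0
  0×2 = 0 → write 0
  1×2 = 2 → write 0 carry 1
  1×2+1 = 3 → write 1 carry 1
  0×2+1 = 1 → write 1
  1×2 = 2 → write 0 carry 1
  1×2+1 = 3 → write 1 carry 1
  1×2+1 = 3 → write 1 carry 1
  0×2+1 = 1 → write 1
  1×2 = 2 → write 0 carry 1
  0×2+1 = 1 → write 1
  0×2 = 0 → write 0
  1×2 = 2 → write 0 carry 1
  1×2+1 = 3 → write 1 carry 1
  1×2+1 = 3 → write 1 carry 1
  1×2+1 = 3 → write 1 carry 1
  1×2+1 = 3 → write 1 carry 1
  0×2+1 = 1 → write 1
  0×2 = 0 → write 0
  0×2 = 0 → write 0
  1×2 = 2 → write 0 carry 1
  0×2+1 = 1 → write 1
  1×2 = 2 → write 0 carry 1
  1×2+1 = 3 → write 1 carry 1
  remaining carry: 1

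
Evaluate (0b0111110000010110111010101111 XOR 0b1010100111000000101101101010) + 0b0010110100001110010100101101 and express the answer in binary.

First 0b0111110000010110111010101111 XOR 0b1010100111000000101101101010 = 0b1101010111010110010111000101.
Add column by column in base 2, right to left:
  1+1 = 0 carry 1
  0+0+1 = 1
  1+1 = 0 carry 1
  0+1+1 = 0 carry 1
  0+0+1 = 1
  0+1 = 1
  1+0 = 1
  1+0 = 1
  1+1 = 0 carry 1
  0+0+1 = 1
  1+1 = 0 carry 1
  0+0+1 = 1
  0+0 = 0
  1+1 = 0 carry 1
  1+1+1 = 1 carry 1
  0+1+1 = 0 carry 1
  1+0+1 = 0 carry 1
  0+0+1 = 1
  1+0 = 1
  1+0 = 1
  1+1 = 0 carry 1
  0+0+1 = 1
  1+1 = 0 carry 1
  0+1+1 = 0 carry 1
  1+0+1 = 0 carry 1
  0+1+1 = 0 carry 1
  1+0+1 = 0 carry 1
  1+0+1 = 0 carry 1
  final carry 1

0b10000001011100100101011110010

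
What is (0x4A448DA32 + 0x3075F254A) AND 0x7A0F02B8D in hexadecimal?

Add column by column in base 16, right to left:
  2+A = C
  3+4 = 7
  A+5 = F
  D+2 = F
  8+F = 7 carry 1
  4+5+1 = A
  4+7 = B
  A+0 = A
  4+3 = 7
Sum = 0x7ABA7FF7C; now AND with 0x7A0F02B8D:
  7&7=7, A&A=A, B&0=0, A&F=A, 7&0=0, F&2=2, F&B=B, 7&8=0, C&D=C

0x7A0A02B0C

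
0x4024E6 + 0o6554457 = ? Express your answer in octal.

0o26577025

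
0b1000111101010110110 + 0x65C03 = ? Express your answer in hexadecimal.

0b1000111101010110110 = 0x47AB6 in hexadecimal.
Add column by column in base 16, right to left:
  6+3 = 9
  B+0 = B
  A+C = 6 carry 1
  7+5+1 = D
  4+6 = A

0xAD6B9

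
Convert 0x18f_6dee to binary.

Expand each hex digit to 4 bits: 1=0001 8=1000 f=1111 6=0110 d=1101 e=1110 e=1110.

0b1100011110110110111101110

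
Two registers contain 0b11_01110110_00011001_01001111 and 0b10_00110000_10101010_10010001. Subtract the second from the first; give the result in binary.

0b1010001010110111010111110

Subtract column by column in base 2:
  1-1 → 0
  1-0 → 1
  1-0 → 1
  1-0 → 1
  0-1 → 1 (borrow)
  0-0-1 → 1 (borrow)
  1-0-1 → 0
  0-1 → 1 (borrow)
  1-0-1 → 0
  0-1 → 1 (borrow)
  0-0-1 → 1 (borrow)
  1-1-1 → 1 (borrow)
  1-0-1 → 0
  0-1 → 1 (borrow)
  0-0-1 → 1 (borrow)
  0-1-1 → 0 (borrow)
  0-0-1 → 1 (borrow)
  1-0-1 → 0
  1-0 → 1
  0-0 → 0
  1-1 → 0
  1-1 → 0
  1-0 → 1
  0-0 → 0
  1-0 → 1
  1-1 → 0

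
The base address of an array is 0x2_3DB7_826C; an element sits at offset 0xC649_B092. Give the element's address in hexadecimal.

Add column by column in base 16, right to left:
  C+2 = E
  6+9 = F
  2+0 = 2
  8+B = 3 carry 1
  7+9+1 = 1 carry 1
  B+4+1 = 0 carry 1
  D+6+1 = 4 carry 1
  3+C+1 = 0 carry 1
  2+0+1 = 3

0x3040132FE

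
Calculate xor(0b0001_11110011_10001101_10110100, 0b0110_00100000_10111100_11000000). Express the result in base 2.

XOR bit by bit (1 where the bits differ):
  0001111100111000110110110100
^ 0110001000001011110011000000
= 0111110100110011000101110100

0b0111110100110011000101110100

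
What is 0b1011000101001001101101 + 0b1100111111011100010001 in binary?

0b11000000100100101111110

Add column by column in base 2, right to left:
  1+1 = 0 carry 1
  0+0+1 = 1
  1+0 = 1
  1+0 = 1
  0+1 = 1
  1+0 = 1
  1+0 = 1
  0+0 = 0
  0+1 = 1
  1+1 = 0 carry 1
  0+1+1 = 0 carry 1
  0+0+1 = 1
  1+1 = 0 carry 1
  0+1+1 = 0 carry 1
  1+1+1 = 1 carry 1
  0+1+1 = 0 carry 1
  0+1+1 = 0 carry 1
  0+1+1 = 0 carry 1
  1+0+1 = 0 carry 1
  1+0+1 = 0 carry 1
  0+1+1 = 0 carry 1
  1+1+1 = 1 carry 1
  final carry 1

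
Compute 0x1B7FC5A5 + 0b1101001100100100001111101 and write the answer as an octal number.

0o3511407042

0x1B7FC5A5 = 0o3337742645 in octal.
0b1101001100100100001111101 = 0o151444175 in octal.
Add column by column in base 8, right to left:
  5+5 = 2 carry 1
  4+7+1 = 4 carry 1
  6+1+1 = 0 carry 1
  2+4+1 = 7
  4+4 = 0 carry 1
  7+4+1 = 4 carry 1
  7+1+1 = 1 carry 1
  3+5+1 = 1 carry 1
  3+1+1 = 5
  3+0 = 3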